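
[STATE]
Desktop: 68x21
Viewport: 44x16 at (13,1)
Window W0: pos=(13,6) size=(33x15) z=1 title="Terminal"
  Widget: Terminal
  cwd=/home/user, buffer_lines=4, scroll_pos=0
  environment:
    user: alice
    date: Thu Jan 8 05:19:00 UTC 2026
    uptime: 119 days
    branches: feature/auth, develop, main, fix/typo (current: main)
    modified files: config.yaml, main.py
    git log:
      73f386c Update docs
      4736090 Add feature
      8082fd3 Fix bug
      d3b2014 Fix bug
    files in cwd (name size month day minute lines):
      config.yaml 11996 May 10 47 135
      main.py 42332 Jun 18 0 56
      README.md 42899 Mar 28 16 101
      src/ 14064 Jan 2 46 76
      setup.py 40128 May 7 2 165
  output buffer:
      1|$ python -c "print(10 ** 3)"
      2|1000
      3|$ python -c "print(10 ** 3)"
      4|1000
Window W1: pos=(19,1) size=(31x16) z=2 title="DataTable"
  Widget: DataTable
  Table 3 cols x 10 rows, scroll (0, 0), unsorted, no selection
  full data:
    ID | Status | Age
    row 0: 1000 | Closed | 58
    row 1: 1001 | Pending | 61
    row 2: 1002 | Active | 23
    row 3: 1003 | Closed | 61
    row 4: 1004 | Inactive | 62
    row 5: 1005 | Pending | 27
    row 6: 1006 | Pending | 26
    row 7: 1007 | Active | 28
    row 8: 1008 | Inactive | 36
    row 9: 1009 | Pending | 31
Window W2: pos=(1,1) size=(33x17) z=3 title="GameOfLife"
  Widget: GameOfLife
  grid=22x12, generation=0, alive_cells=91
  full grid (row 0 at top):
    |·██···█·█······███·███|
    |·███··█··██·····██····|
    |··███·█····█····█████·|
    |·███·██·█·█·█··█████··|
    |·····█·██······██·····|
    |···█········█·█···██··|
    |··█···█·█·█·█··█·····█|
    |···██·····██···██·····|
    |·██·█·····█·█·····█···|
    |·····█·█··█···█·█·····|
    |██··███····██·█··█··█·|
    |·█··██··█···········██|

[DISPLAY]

━━━━━━━━━━━━━━━━━━━━┓━━━━━━━━━━━━━━━┓       
                    ┃               ┃       
────────────────────┨───────────────┨       
                    ┃Age            ┃       
····███·███         ┃───            ┃       
·····██····         ┃58             ┃       
█····█████·         ┃61             ┃       
·█··█████··         ┃23             ┃       
····██·····         ┃61             ┃       
·█·█···██··         ┃62             ┃       
·█··█·····█         ┃27             ┃       
█···██·····         ┃26             ┃       
·█·····█···         ┃28             ┃       
···█·█·····         ┃36             ┃       
██·█··█··█·         ┃31             ┃       
·········██         ┃━━━━━━━━━━━━━━━┛       


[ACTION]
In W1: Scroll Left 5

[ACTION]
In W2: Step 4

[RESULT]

━━━━━━━━━━━━━━━━━━━━┓━━━━━━━━━━━━━━━┓       
                    ┃               ┃       
────────────────────┨───────────────┨       
                    ┃Age            ┃       
·········█·         ┃───            ┃       
█·······█·█         ┃58             ┃       
██·········         ┃61             ┃       
██·██······         ┃23             ┃       
██···█·····         ┃61             ┃       
··██·█·····         ┃62             ┃       
····█······         ┃27             ┃       
···········         ┃26             ┃       
··████·····         ┃28             ┃       
·█·█··█····         ┃36             ┃       
██·█·█···██         ┃31             ┃       
█········██         ┃━━━━━━━━━━━━━━━┛       


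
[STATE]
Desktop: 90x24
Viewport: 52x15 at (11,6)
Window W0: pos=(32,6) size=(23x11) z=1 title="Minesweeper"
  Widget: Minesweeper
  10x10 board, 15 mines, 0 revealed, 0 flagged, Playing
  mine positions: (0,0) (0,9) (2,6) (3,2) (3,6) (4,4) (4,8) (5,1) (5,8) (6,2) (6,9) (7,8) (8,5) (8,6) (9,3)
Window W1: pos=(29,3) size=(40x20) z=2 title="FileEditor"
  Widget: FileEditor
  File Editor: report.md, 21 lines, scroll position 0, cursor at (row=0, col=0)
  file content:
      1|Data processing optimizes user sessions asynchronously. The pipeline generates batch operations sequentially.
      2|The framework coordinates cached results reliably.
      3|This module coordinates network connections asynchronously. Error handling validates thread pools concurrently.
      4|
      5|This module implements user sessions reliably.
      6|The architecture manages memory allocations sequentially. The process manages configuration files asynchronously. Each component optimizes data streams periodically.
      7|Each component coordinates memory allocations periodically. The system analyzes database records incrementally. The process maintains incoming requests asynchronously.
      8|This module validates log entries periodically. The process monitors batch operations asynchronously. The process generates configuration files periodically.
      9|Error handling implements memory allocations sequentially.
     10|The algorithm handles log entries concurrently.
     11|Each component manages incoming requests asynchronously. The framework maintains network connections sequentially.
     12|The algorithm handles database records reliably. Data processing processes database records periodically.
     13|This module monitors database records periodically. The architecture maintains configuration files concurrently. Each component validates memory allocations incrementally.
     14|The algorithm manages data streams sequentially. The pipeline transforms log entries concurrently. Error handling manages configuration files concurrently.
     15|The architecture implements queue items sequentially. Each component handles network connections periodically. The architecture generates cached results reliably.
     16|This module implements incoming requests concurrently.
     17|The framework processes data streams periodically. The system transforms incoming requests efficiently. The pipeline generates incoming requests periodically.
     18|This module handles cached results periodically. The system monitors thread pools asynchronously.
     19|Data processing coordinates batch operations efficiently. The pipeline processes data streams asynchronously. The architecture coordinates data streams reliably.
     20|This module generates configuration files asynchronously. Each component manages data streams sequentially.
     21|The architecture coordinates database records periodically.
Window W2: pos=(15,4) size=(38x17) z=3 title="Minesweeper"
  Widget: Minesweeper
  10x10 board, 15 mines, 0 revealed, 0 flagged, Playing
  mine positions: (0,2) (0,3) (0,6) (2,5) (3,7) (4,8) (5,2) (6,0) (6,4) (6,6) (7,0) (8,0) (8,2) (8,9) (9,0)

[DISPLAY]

    ┠────────────────────────────────────┨es user se
    ┃■■■■■■■■■■                          ┃es cached 
    ┃■■■■■■■■■■                          ┃ network c
    ┃■■■■■■■■■■                          ┃          
    ┃■■■■■■■■■■                          ┃user sessi
    ┃■■■■■■■■■■                          ┃s memory a
    ┃■■■■■■■■■■                          ┃tes memory
    ┃■■■■■■■■■■                          ┃og entries
    ┃■■■■■■■■■■                          ┃ts memory 
    ┃■■■■■■■■■■                          ┃og entries
    ┃■■■■■■■■■■                          ┃incoming r
    ┃                                    ┃atabase re
    ┃                                    ┃tabase rec
    ┃                                    ┃ata stream
    ┗━━━━━━━━━━━━━━━━━━━━━━━━━━━━━━━━━━━━┛ents queue


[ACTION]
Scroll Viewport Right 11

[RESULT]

──────────────────────────────┨es user sessio▲┃     
■■■■                          ┃es cached resu█┃     
■■■■                          ┃ network conne░┃     
■■■■                          ┃              ░┃     
■■■■                          ┃user sessions ░┃     
■■■■                          ┃s memory alloc░┃     
■■■■                          ┃tes memory all░┃     
■■■■                          ┃og entries per░┃     
■■■■                          ┃ts memory allo░┃     
■■■■                          ┃og entries con░┃     
■■■■                          ┃incoming reque░┃     
                              ┃atabase record░┃     
                              ┃tabase records░┃     
                              ┃ata streams se░┃     
━━━━━━━━━━━━━━━━━━━━━━━━━━━━━━┛ents queue ite░┃     


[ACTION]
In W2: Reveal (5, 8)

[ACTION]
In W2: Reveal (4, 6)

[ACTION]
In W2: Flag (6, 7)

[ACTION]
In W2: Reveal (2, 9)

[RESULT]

──────────────────────────────┨es user sessio▲┃     
■1                            ┃es cached resu█┃     
■1                            ┃ network conne░┃     
■11                           ┃              ░┃     
■■21                          ┃user sessions ░┃     
1■■■                          ┃s memory alloc░┃     
■■1■                          ┃tes memory all░┃     
■⚑■■                          ┃og entries per░┃     
■■■■                          ┃ts memory allo░┃     
■■■■                          ┃og entries con░┃     
■■■■                          ┃incoming reque░┃     
                              ┃atabase record░┃     
                              ┃tabase records░┃     
                              ┃ata streams se░┃     
━━━━━━━━━━━━━━━━━━━━━━━━━━━━━━┛ents queue ite░┃     


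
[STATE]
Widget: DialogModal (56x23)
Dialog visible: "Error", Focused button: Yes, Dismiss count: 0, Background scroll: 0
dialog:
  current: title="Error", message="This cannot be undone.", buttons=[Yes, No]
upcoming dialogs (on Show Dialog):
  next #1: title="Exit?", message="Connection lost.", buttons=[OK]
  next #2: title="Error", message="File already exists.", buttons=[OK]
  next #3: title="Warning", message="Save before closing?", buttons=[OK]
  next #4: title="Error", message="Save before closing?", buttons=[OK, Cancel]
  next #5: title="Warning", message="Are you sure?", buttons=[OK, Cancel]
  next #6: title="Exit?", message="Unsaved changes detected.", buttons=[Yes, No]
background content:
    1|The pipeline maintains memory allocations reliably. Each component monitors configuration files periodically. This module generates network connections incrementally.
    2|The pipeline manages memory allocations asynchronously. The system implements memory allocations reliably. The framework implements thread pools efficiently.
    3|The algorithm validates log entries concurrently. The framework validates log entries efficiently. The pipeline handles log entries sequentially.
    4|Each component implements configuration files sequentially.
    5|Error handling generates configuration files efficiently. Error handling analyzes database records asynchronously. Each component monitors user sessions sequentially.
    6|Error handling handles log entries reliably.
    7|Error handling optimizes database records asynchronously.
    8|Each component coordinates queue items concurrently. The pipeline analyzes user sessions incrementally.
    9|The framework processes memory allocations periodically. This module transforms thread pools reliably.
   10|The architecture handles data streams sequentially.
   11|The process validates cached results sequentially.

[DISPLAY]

The pipeline maintains memory allocations reliably. Each
The pipeline manages memory allocations asynchronously. 
The algorithm validates log entries concurrently. The fr
Each component implements configuration files sequential
Error handling generates configuration files efficiently
Error handling handles log entries reliably.            
Error handling optimizes database records asynchronously
Each component coordinates queue items concurrently. The
The framework processes memory allocations periodically.
The architectur┌────────────────────────┐uentially.     
The process val│         Error          │entially.      
               │ This cannot be undone. │               
               │       [Yes]  No        │               
               └────────────────────────┘               
                                                        
                                                        
                                                        
                                                        
                                                        
                                                        
                                                        
                                                        
                                                        


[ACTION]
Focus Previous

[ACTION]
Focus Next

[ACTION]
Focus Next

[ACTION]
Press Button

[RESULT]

The pipeline maintains memory allocations reliably. Each
The pipeline manages memory allocations asynchronously. 
The algorithm validates log entries concurrently. The fr
Each component implements configuration files sequential
Error handling generates configuration files efficiently
Error handling handles log entries reliably.            
Error handling optimizes database records asynchronously
Each component coordinates queue items concurrently. The
The framework processes memory allocations periodically.
The architecture handles data streams sequentially.     
The process validates cached results sequentially.      
                                                        
                                                        
                                                        
                                                        
                                                        
                                                        
                                                        
                                                        
                                                        
                                                        
                                                        
                                                        


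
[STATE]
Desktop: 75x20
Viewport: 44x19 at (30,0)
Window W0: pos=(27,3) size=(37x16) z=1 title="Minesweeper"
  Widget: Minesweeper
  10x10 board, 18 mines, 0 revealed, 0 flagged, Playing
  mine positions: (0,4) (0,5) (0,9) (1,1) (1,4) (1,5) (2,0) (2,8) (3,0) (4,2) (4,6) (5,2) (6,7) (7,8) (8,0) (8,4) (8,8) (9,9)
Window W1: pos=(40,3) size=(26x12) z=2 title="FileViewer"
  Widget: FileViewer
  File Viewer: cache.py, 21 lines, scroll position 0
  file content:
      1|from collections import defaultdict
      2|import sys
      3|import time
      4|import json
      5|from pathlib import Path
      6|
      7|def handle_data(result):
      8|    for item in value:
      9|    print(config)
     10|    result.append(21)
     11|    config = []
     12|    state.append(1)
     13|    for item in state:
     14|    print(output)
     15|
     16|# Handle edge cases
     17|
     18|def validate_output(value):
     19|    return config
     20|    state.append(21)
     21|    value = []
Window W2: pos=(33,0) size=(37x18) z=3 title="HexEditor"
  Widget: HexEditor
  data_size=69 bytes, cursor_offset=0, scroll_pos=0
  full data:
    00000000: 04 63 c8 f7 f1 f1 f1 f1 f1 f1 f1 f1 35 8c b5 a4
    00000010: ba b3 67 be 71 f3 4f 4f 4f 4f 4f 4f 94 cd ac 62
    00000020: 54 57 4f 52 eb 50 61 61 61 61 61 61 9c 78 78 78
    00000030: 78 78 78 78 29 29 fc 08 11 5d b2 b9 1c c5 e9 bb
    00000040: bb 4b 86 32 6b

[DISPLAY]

   ┏━━━━━━━━━━━━━━━━━━━━━━━━━━━━━━━━━━━┓    
   ┃ HexEditor                         ┃    
   ┠───────────────────────────────────┨    
━━━┃00000000  04 63 c8 f7 f1 f1 f1 f1  ┃    
ine┃00000010  ba b3 67 be 71 f3 4f 4f  ┃    
───┃00000020  54 57 4f 52 eb 50 61 61  ┃    
■■■┃00000030  78 78 78 78 29 29 fc 08  ┃    
■■■┃00000040  bb 4b 86 32 6b           ┃    
■■■┃                                   ┃    
■■■┃                                   ┃    
■■■┃                                   ┃    
■■■┃                                   ┃    
■■■┃                                   ┃    
■■■┃                                   ┃    
■■■┃                                   ┃    
■■■┃                                   ┃    
   ┃                                   ┃    
   ┗━━━━━━━━━━━━━━━━━━━━━━━━━━━━━━━━━━━┛    
━━━━━━━━━━━━━━━━━━━━━━━━━━━━━━━━━┛          


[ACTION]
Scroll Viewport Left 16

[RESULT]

                   ┏━━━━━━━━━━━━━━━━━━━━━━━━
                   ┃ HexEditor              
                   ┠────────────────────────
             ┏━━━━━┃00000000  04 63 c8 f7 f1
             ┃ Mine┃00000010  ba b3 67 be 71
             ┠─────┃00000020  54 57 4f 52 eb
             ┃■■■■■┃00000030  78 78 78 78 29
             ┃■■■■■┃00000040  bb 4b 86 32 6b
             ┃■■■■■┃                        
             ┃■■■■■┃                        
             ┃■■■■■┃                        
             ┃■■■■■┃                        
             ┃■■■■■┃                        
             ┃■■■■■┃                        
             ┃■■■■■┃                        
             ┃■■■■■┃                        
             ┃     ┃                        
             ┃     ┗━━━━━━━━━━━━━━━━━━━━━━━━
             ┗━━━━━━━━━━━━━━━━━━━━━━━━━━━━━━


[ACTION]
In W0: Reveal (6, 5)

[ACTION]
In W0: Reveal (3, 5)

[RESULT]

                   ┏━━━━━━━━━━━━━━━━━━━━━━━━
                   ┃ HexEditor              
                   ┠────────────────────────
             ┏━━━━━┃00000000  04 63 c8 f7 f1
             ┃ Mine┃00000010  ba b3 67 be 71
             ┠─────┃00000020  54 57 4f 52 eb
             ┃■■■■■┃00000030  78 78 78 78 29
             ┃■■■■■┃00000040  bb 4b 86 32 6b
             ┃■■■12┃                        
             ┃■■■1 ┃                        
             ┃■■■2 ┃                        
             ┃■■■2 ┃                        
             ┃■■■1 ┃                        
             ┃■■■11┃                        
             ┃■■■■■┃                        
             ┃■■■■■┃                        
             ┃     ┃                        
             ┃     ┗━━━━━━━━━━━━━━━━━━━━━━━━
             ┗━━━━━━━━━━━━━━━━━━━━━━━━━━━━━━


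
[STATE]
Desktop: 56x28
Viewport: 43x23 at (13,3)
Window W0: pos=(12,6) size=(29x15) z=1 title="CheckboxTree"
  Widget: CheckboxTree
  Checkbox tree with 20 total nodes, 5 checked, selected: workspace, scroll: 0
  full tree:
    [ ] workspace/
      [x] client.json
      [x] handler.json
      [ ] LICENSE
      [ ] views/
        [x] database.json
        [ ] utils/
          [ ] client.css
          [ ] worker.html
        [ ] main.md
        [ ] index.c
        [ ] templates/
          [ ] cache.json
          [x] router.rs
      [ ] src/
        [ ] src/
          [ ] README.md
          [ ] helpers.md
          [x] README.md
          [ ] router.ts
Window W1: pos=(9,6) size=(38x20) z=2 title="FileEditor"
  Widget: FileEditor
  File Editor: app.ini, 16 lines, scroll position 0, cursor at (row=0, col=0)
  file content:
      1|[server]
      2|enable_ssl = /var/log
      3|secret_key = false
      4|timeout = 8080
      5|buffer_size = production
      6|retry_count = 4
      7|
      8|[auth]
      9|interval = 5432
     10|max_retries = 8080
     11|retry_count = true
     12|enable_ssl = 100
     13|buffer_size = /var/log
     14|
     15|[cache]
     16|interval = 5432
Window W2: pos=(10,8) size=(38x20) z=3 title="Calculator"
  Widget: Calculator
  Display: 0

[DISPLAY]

                                           
                                           
                                           
━━━━━━━━━━━━━━━━━━━━━━━━━━━━━━━━━┓         
leEditor                         ┃         
━━━━━━━━━━━━━━━━━━━━━━━━━━━━━━━━━━┓        
alculator                         ┃        
──────────────────────────────────┨        
                                 0┃        
──┬───┬───┬───┐                   ┃        
7 │ 8 │ 9 │ ÷ │                   ┃        
──┼───┼───┼───┤                   ┃        
4 │ 5 │ 6 │ × │                   ┃        
──┼───┼───┼───┤                   ┃        
1 │ 2 │ 3 │ - │                   ┃        
──┼───┼───┼───┤                   ┃        
0 │ . │ = │ + │                   ┃        
──┼───┼───┼───┤                   ┃        
C │ MC│ MR│ M+│                   ┃        
──┴───┴───┴───┘                   ┃        
                                  ┃        
                                  ┃        
                                  ┃        


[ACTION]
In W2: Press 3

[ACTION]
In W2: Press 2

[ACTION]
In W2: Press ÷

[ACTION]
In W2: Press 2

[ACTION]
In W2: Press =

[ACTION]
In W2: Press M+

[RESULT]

                                           
                                           
                                           
━━━━━━━━━━━━━━━━━━━━━━━━━━━━━━━━━┓         
leEditor                         ┃         
━━━━━━━━━━━━━━━━━━━━━━━━━━━━━━━━━━┓        
alculator                         ┃        
──────────────────────────────────┨        
                                16┃        
──┬───┬───┬───┐                   ┃        
7 │ 8 │ 9 │ ÷ │                   ┃        
──┼───┼───┼───┤                   ┃        
4 │ 5 │ 6 │ × │                   ┃        
──┼───┼───┼───┤                   ┃        
1 │ 2 │ 3 │ - │                   ┃        
──┼───┼───┼───┤                   ┃        
0 │ . │ = │ + │                   ┃        
──┼───┼───┼───┤                   ┃        
C │ MC│ MR│ M+│                   ┃        
──┴───┴───┴───┘                   ┃        
                                  ┃        
                                  ┃        
                                  ┃        


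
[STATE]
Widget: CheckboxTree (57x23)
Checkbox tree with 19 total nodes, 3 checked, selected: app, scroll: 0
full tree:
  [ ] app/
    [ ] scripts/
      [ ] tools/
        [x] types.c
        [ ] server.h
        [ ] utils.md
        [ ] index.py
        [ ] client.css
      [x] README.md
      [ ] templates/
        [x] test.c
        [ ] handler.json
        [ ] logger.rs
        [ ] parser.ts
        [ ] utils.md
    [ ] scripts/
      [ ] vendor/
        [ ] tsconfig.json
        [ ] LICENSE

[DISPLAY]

>[-] app/                                                
   [-] scripts/                                          
     [-] tools/                                          
       [x] types.c                                       
       [ ] server.h                                      
       [ ] utils.md                                      
       [ ] index.py                                      
       [ ] client.css                                    
     [x] README.md                                       
     [-] templates/                                      
       [x] test.c                                        
       [ ] handler.json                                  
       [ ] logger.rs                                     
       [ ] parser.ts                                     
       [ ] utils.md                                      
   [ ] scripts/                                          
     [ ] vendor/                                         
       [ ] tsconfig.json                                 
       [ ] LICENSE                                       
                                                         
                                                         
                                                         
                                                         


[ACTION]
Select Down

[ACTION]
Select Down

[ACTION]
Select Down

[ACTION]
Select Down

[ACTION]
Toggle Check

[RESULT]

 [-] app/                                                
   [-] scripts/                                          
     [-] tools/                                          
       [x] types.c                                       
>      [x] server.h                                      
       [ ] utils.md                                      
       [ ] index.py                                      
       [ ] client.css                                    
     [x] README.md                                       
     [-] templates/                                      
       [x] test.c                                        
       [ ] handler.json                                  
       [ ] logger.rs                                     
       [ ] parser.ts                                     
       [ ] utils.md                                      
   [ ] scripts/                                          
     [ ] vendor/                                         
       [ ] tsconfig.json                                 
       [ ] LICENSE                                       
                                                         
                                                         
                                                         
                                                         


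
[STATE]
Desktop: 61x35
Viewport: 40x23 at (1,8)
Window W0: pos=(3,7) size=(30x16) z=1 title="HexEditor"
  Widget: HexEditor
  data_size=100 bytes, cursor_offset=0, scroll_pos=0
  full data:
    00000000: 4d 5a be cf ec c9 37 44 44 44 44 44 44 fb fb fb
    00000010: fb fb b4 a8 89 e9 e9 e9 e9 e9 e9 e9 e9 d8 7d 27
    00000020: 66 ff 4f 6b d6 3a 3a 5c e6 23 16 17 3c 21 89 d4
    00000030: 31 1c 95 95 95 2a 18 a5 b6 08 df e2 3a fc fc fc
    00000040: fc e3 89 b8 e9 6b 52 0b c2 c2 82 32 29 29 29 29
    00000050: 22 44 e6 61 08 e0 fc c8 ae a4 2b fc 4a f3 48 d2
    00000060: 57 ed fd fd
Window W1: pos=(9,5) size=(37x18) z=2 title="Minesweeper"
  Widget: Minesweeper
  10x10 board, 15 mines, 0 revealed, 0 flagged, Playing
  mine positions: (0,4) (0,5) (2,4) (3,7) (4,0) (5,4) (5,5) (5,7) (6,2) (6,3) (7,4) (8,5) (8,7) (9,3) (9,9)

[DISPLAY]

  ┃ HexE┃■■■■■■■■■■                     
  ┠─────┃■■■■■■■■■■                     
  ┃00000┃■■■■■■■■■■                     
  ┃00000┃■■■■■■■■■■                     
  ┃00000┃■■■■■■■■■■                     
  ┃00000┃■■■■■■■■■■                     
  ┃00000┃■■■■■■■■■■                     
  ┃00000┃■■■■■■■■■■                     
  ┃00000┃■■■■■■■■■■                     
  ┃     ┃■■■■■■■■■■                     
  ┃     ┃                               
  ┃     ┃                               
  ┃     ┃                               
  ┃     ┃                               
  ┗━━━━━┗━━━━━━━━━━━━━━━━━━━━━━━━━━━━━━━
                                        
                                        
                                        
                                        
                                        
                                        
                                        
                                        


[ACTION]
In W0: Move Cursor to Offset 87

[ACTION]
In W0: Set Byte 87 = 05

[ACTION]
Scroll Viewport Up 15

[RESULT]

                                        
                                        
                                        
                                        
                                        
        ┏━━━━━━━━━━━━━━━━━━━━━━━━━━━━━━━
        ┃ Minesweeper                   
  ┏━━━━━┠───────────────────────────────
  ┃ HexE┃■■■■■■■■■■                     
  ┠─────┃■■■■■■■■■■                     
  ┃00000┃■■■■■■■■■■                     
  ┃00000┃■■■■■■■■■■                     
  ┃00000┃■■■■■■■■■■                     
  ┃00000┃■■■■■■■■■■                     
  ┃00000┃■■■■■■■■■■                     
  ┃00000┃■■■■■■■■■■                     
  ┃00000┃■■■■■■■■■■                     
  ┃     ┃■■■■■■■■■■                     
  ┃     ┃                               
  ┃     ┃                               
  ┃     ┃                               
  ┃     ┃                               
  ┗━━━━━┗━━━━━━━━━━━━━━━━━━━━━━━━━━━━━━━


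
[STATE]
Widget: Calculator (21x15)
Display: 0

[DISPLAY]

                    0
┌───┬───┬───┬───┐    
│ 7 │ 8 │ 9 │ ÷ │    
├───┼───┼───┼───┤    
│ 4 │ 5 │ 6 │ × │    
├───┼───┼───┼───┤    
│ 1 │ 2 │ 3 │ - │    
├───┼───┼───┼───┤    
│ 0 │ . │ = │ + │    
├───┼───┼───┼───┤    
│ C │ MC│ MR│ M+│    
└───┴───┴───┴───┘    
                     
                     
                     


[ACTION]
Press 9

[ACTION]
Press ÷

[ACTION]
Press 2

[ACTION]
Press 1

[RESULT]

                   21
┌───┬───┬───┬───┐    
│ 7 │ 8 │ 9 │ ÷ │    
├───┼───┼───┼───┤    
│ 4 │ 5 │ 6 │ × │    
├───┼───┼───┼───┤    
│ 1 │ 2 │ 3 │ - │    
├───┼───┼───┼───┤    
│ 0 │ . │ = │ + │    
├───┼───┼───┼───┤    
│ C │ MC│ MR│ M+│    
└───┴───┴───┴───┘    
                     
                     
                     


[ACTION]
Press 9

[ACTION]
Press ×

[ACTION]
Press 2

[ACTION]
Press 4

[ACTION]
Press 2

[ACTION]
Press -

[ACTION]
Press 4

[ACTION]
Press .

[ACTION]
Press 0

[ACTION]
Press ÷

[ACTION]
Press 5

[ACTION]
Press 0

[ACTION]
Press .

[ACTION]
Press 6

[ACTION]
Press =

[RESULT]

         0.1174941794
┌───┬───┬───┬───┐    
│ 7 │ 8 │ 9 │ ÷ │    
├───┼───┼───┼───┤    
│ 4 │ 5 │ 6 │ × │    
├───┼───┼───┼───┤    
│ 1 │ 2 │ 3 │ - │    
├───┼───┼───┼───┤    
│ 0 │ . │ = │ + │    
├───┼───┼───┼───┤    
│ C │ MC│ MR│ M+│    
└───┴───┴───┴───┘    
                     
                     
                     


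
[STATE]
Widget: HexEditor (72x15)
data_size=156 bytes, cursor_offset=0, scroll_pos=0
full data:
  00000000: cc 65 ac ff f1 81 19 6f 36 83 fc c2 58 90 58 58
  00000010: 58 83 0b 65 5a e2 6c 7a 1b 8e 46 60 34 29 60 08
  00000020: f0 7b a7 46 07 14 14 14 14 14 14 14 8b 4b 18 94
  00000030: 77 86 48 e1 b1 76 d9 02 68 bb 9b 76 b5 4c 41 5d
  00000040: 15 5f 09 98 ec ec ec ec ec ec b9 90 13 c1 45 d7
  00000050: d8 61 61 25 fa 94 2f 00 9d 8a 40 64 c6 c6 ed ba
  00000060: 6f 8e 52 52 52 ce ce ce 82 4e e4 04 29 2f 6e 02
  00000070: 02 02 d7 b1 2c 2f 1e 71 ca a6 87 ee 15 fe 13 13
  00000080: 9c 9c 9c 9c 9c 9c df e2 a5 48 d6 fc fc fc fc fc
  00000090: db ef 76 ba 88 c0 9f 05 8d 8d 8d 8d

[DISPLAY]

00000000  CC 65 ac ff f1 81 19 6f  36 83 fc c2 58 90 58 58  |.e.....o6..
00000010  58 83 0b 65 5a e2 6c 7a  1b 8e 46 60 34 29 60 08  |X..eZ.lz..F
00000020  f0 7b a7 46 07 14 14 14  14 14 14 14 8b 4b 18 94  |.{.F.......
00000030  77 86 48 e1 b1 76 d9 02  68 bb 9b 76 b5 4c 41 5d  |w.H..v..h..
00000040  15 5f 09 98 ec ec ec ec  ec ec b9 90 13 c1 45 d7  |._.........
00000050  d8 61 61 25 fa 94 2f 00  9d 8a 40 64 c6 c6 ed ba  |.aa%../...@
00000060  6f 8e 52 52 52 ce ce ce  82 4e e4 04 29 2f 6e 02  |o.RRR....N.
00000070  02 02 d7 b1 2c 2f 1e 71  ca a6 87 ee 15 fe 13 13  |....,/.q...
00000080  9c 9c 9c 9c 9c 9c df e2  a5 48 d6 fc fc fc fc fc  |.........H.
00000090  db ef 76 ba 88 c0 9f 05  8d 8d 8d 8d              |..v........
                                                                        
                                                                        
                                                                        
                                                                        
                                                                        


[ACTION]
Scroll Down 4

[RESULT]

00000040  15 5f 09 98 ec ec ec ec  ec ec b9 90 13 c1 45 d7  |._.........
00000050  d8 61 61 25 fa 94 2f 00  9d 8a 40 64 c6 c6 ed ba  |.aa%../...@
00000060  6f 8e 52 52 52 ce ce ce  82 4e e4 04 29 2f 6e 02  |o.RRR....N.
00000070  02 02 d7 b1 2c 2f 1e 71  ca a6 87 ee 15 fe 13 13  |....,/.q...
00000080  9c 9c 9c 9c 9c 9c df e2  a5 48 d6 fc fc fc fc fc  |.........H.
00000090  db ef 76 ba 88 c0 9f 05  8d 8d 8d 8d              |..v........
                                                                        
                                                                        
                                                                        
                                                                        
                                                                        
                                                                        
                                                                        
                                                                        
                                                                        


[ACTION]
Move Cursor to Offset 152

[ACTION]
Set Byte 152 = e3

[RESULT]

00000040  15 5f 09 98 ec ec ec ec  ec ec b9 90 13 c1 45 d7  |._.........
00000050  d8 61 61 25 fa 94 2f 00  9d 8a 40 64 c6 c6 ed ba  |.aa%../...@
00000060  6f 8e 52 52 52 ce ce ce  82 4e e4 04 29 2f 6e 02  |o.RRR....N.
00000070  02 02 d7 b1 2c 2f 1e 71  ca a6 87 ee 15 fe 13 13  |....,/.q...
00000080  9c 9c 9c 9c 9c 9c df e2  a5 48 d6 fc fc fc fc fc  |.........H.
00000090  db ef 76 ba 88 c0 9f 05  E3 8d 8d 8d              |..v........
                                                                        
                                                                        
                                                                        
                                                                        
                                                                        
                                                                        
                                                                        
                                                                        
                                                                        


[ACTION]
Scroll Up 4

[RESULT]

00000000  cc 65 ac ff f1 81 19 6f  36 83 fc c2 58 90 58 58  |.e.....o6..
00000010  58 83 0b 65 5a e2 6c 7a  1b 8e 46 60 34 29 60 08  |X..eZ.lz..F
00000020  f0 7b a7 46 07 14 14 14  14 14 14 14 8b 4b 18 94  |.{.F.......
00000030  77 86 48 e1 b1 76 d9 02  68 bb 9b 76 b5 4c 41 5d  |w.H..v..h..
00000040  15 5f 09 98 ec ec ec ec  ec ec b9 90 13 c1 45 d7  |._.........
00000050  d8 61 61 25 fa 94 2f 00  9d 8a 40 64 c6 c6 ed ba  |.aa%../...@
00000060  6f 8e 52 52 52 ce ce ce  82 4e e4 04 29 2f 6e 02  |o.RRR....N.
00000070  02 02 d7 b1 2c 2f 1e 71  ca a6 87 ee 15 fe 13 13  |....,/.q...
00000080  9c 9c 9c 9c 9c 9c df e2  a5 48 d6 fc fc fc fc fc  |.........H.
00000090  db ef 76 ba 88 c0 9f 05  E3 8d 8d 8d              |..v........
                                                                        
                                                                        
                                                                        
                                                                        
                                                                        


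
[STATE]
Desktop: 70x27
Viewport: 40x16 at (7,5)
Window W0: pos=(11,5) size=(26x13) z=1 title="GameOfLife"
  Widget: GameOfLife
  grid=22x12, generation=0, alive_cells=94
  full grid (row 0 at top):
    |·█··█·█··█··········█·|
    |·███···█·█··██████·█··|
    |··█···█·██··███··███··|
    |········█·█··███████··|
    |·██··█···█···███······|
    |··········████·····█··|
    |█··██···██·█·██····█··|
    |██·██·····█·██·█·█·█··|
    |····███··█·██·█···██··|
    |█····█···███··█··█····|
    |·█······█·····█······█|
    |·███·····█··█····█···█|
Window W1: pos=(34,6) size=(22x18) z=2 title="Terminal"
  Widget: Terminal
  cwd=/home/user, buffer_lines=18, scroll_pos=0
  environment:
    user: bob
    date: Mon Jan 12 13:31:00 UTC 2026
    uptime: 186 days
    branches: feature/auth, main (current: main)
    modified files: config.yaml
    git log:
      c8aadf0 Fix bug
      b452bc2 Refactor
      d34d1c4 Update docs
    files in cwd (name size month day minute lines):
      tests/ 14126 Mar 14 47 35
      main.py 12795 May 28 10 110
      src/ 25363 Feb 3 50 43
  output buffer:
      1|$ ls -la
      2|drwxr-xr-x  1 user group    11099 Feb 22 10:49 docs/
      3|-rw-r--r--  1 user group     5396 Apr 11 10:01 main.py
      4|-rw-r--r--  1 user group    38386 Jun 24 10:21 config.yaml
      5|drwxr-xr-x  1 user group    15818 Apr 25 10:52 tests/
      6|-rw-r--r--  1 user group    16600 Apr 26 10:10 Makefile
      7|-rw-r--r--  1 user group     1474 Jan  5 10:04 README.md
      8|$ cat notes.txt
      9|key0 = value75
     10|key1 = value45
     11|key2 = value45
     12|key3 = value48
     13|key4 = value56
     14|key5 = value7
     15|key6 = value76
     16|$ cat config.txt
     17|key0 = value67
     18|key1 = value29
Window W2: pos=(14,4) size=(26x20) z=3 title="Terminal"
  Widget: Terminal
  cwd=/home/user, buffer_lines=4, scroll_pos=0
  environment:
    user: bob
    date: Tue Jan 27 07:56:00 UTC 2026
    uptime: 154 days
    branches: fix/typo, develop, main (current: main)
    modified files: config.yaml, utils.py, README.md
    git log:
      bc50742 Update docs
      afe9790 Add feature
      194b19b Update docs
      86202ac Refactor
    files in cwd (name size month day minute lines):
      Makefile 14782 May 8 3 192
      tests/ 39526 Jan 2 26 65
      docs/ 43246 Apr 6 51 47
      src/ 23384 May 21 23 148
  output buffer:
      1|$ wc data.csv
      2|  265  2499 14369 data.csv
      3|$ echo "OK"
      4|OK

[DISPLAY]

    ┏━━┃ Terminal               ┃       
    ┃ G┠────────────────────────┨━━━━━━━
    ┠──┃$ wc data.csv           ┃inal   
    ┃Ge┃  265  2499 14369 data.c┃───────
    ┃··┃$ echo "OK"             ┃-la    
    ┃··┃OK                      ┃-xr-x  
    ┃·█┃$ █                     ┃--r--  
    ┃··┃                        ┃--r--  
    ┃█·┃                        ┃-xr-x  
    ┃██┃                        ┃--r--  
    ┃··┃                        ┃--r--  
    ┃█·┃                        ┃ notes.
    ┗━━┃                        ┃= value
       ┃                        ┃= value
       ┃                        ┃= value
       ┃                        ┃= value


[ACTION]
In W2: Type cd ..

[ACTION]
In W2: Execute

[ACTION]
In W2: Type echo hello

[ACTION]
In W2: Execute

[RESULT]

    ┏━━┃ Terminal               ┃       
    ┃ G┠────────────────────────┨━━━━━━━
    ┠──┃$ wc data.csv           ┃inal   
    ┃Ge┃  265  2499 14369 data.c┃───────
    ┃··┃$ echo "OK"             ┃-la    
    ┃··┃OK                      ┃-xr-x  
    ┃·█┃$ cd ..                 ┃--r--  
    ┃··┃                        ┃--r--  
    ┃█·┃$ echo hello            ┃-xr-x  
    ┃██┃hello                   ┃--r--  
    ┃··┃$ █                     ┃--r--  
    ┃█·┃                        ┃ notes.
    ┗━━┃                        ┃= value
       ┃                        ┃= value
       ┃                        ┃= value
       ┃                        ┃= value
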